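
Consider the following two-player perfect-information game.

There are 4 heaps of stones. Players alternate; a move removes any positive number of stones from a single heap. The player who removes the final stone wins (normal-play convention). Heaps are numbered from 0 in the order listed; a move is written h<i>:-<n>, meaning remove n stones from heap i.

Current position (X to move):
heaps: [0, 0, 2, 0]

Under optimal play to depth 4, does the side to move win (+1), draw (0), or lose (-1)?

p1 X@[(0,0,2,0)]: h2:-1[(0,0,1,0)]-1 h2:-2[(0,0,0,0)]+1*
p2 O@[(0,0,0,0)] terminal -1; root [(0,0,2,0)] d4

value((0,0,2,0), X) = +1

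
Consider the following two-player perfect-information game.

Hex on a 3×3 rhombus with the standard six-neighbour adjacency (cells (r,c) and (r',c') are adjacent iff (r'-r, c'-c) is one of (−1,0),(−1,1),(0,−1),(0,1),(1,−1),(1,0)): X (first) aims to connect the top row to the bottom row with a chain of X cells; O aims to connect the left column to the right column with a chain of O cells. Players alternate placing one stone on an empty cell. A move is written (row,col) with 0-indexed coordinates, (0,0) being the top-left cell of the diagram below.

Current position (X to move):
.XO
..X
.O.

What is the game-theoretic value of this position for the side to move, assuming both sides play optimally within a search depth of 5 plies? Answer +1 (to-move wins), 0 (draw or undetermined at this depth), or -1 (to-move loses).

value(.XO/..X/.O., X) = +1

[.XO/..X/.O.] X move#1: (0,0):-1/XXO/..X/.O., (1,0):-1/.XO/X.X/.O., (1,1):+1/.XO/.XX/.O.*, (2,0):+1/.XO/..X/XO., (2,2):-1/.XO/..X/.OX
[.XO/.XX/.O.] O move#2: (0,0):-1/OXO/.XX/.O.*, (1,0):-1/.XO/OXX/.O., (2,0):-1/.XO/.XX/OO., (2,2):-1/.XO/.XX/.OO
[OXO/.XX/.O.] X move#3: (1,0):+1/OXO/XXX/.O.*, (2,0):+1/OXO/.XX/XO., (2,2):+1/OXO/.XX/.OX
[OXO/XXX/.O.] O move#4: (2,0):-1/OXO/XXX/OO.*, (2,2):-1/OXO/XXX/.OO
[OXO/XXX/OO.] X move#5: (2,2):+1/OXO/XXX/OOX*
[OXO/XXX/OOX] end (terminal -1, O#6); searched .XO/..X/.O. to 5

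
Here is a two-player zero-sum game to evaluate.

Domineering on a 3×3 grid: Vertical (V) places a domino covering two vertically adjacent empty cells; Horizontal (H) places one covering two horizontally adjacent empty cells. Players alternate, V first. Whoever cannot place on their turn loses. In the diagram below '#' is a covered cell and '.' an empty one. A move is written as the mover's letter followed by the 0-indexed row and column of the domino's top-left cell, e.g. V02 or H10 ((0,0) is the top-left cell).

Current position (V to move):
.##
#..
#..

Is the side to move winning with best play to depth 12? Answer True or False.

V winning at [.##/#../#..]: True

p1 V@[.##/#../#..]: V11[.##/##./##.]+1* V12[.##/#.#/#.#]+1
p2 H@[.##/##./##.] terminal -1; root [.##/#../#..] d12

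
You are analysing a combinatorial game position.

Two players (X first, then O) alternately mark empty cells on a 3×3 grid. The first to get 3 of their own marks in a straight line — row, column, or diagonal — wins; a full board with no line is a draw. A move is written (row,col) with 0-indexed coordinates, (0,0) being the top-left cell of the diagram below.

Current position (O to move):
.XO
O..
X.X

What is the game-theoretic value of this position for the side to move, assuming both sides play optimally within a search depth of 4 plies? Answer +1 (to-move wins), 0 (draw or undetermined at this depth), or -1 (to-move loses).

value(.XO/O../X.X, O) = 0

ply 1, O at .XO/O../X.X | (0,0)=-1→OXO/O../X.X; (1,1)=-1→.XO/OO./X.X; (1,2)=-1→.XO/O.O/X.X; (2,1)=+0→.XO/O../XOX*
ply 2, X at .XO/O../XOX | (0,0)=+0→XXO/O../XOX*; (1,1)=+0→.XO/OX./XOX; (1,2)=+0→.XO/O.X/XOX
ply 3, O at XXO/O../XOX | (1,1)=+0→XXO/OO./XOX*; (1,2)=-1→XXO/O.O/XOX
ply 4, X at XXO/OO./XOX | (1,2)=+0→XXO/OOX/XOX*
ply 5: XXO/OOX/XOX is terminal +0 (O); from .XO/O../X.X depth 4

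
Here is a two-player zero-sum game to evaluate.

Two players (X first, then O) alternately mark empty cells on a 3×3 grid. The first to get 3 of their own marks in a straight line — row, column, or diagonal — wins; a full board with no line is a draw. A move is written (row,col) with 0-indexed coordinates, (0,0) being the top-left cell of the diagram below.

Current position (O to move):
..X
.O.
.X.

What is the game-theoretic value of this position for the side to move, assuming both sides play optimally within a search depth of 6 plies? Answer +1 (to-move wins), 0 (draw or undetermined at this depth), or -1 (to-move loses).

value(..X/.O./.X., O) = 0

ply 1, O at ..X/.O./.X. | (0,0)=-1→O.X/.O./.X.; (0,1)=-1→.OX/.O./.X.; (1,0)=+0→..X/OO./.X.*; (1,2)=+0→..X/.OO/.X.; (2,0)=+0→..X/.O./OX.; (2,2)=+0→..X/.O./.XO
ply 2, X at ..X/OO./.X. | (0,0)=-1→X.X/OO./.X.; (0,1)=-1→.XX/OO./.X.; (1,2)=+0→..X/OOX/.X.*; (2,0)=-1→..X/OO./XX.; (2,2)=-1→..X/OO./.XX
ply 3, O at ..X/OOX/.X. | (0,0)=-1→O.X/OOX/.X.; (0,1)=-1→.OX/OOX/.X.; (2,0)=-1→..X/OOX/OX.; (2,2)=+0→..X/OOX/.XO*
ply 4, X at ..X/OOX/.XO | (0,0)=+0→X.X/OOX/.XO*; (0,1)=-1→.XX/OOX/.XO; (2,0)=-1→..X/OOX/XXO
ply 5, O at X.X/OOX/.XO | (0,1)=+0→XOX/OOX/.XO*; (2,0)=-1→X.X/OOX/OXO
ply 6, X at XOX/OOX/.XO | (2,0)=+0→XOX/OOX/XXO*
ply 7: XOX/OOX/XXO is terminal +0 (O); from ..X/.O./.X. depth 6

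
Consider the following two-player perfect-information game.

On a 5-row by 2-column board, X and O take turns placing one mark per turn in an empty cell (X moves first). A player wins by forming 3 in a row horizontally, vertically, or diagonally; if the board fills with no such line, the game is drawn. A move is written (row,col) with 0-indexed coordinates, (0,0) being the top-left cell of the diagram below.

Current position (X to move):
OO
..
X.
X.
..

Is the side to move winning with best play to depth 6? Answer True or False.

p1 X@[OO/../X./X./..]: (1,0)[OO/X./X./X./..]+1* (1,1)[OO/.X/X./X./..]+1 (2,1)[OO/../XX/X./..]+1 (3,1)[OO/../X./XX/..]+1 (4,0)[OO/../X./X./X.]+1 (4,1)[OO/../X./X./.X]+1
p2 O@[OO/X./X./X./..] terminal -1; root [OO/../X./X./..] d6

X winning at [OO/../X./X./..]: True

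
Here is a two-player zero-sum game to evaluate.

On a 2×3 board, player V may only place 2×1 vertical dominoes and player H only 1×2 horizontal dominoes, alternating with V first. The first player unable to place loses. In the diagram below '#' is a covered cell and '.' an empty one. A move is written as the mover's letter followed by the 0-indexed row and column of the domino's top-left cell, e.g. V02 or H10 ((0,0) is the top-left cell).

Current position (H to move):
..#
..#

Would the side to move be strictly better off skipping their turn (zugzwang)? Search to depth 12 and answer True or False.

ply 1, H at ..#/..# | H00=+1→###/..#*; H10=+1→..#/###
ply 2: ###/..# is terminal -1 (V); from ..#/..# depth 12
if H skipped the turn, V would face:
~ ply 1, V at ..#/..# | V00=+1→#.#/#.#*; V01=+1→.##/.##
~ ply 2: #.#/#.# is terminal -1 (H); from ..#/..# depth 12
compare (H): move=+1 vs pass=-1

zugzwang(..#/..#, H) = False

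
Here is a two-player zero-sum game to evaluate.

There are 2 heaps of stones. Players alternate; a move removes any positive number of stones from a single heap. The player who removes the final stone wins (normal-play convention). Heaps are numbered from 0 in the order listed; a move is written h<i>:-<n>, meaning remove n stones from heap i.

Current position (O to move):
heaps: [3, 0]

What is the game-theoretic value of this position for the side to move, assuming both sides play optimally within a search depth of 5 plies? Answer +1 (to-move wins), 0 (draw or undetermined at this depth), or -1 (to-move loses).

value((3,0), O) = +1

[(3,0)] O move#1: h0:-1:-1/(2,0), h0:-2:-1/(1,0), h0:-3:+1/(0,0)*
[(0,0)] end (terminal -1, X#2); searched (3,0) to 5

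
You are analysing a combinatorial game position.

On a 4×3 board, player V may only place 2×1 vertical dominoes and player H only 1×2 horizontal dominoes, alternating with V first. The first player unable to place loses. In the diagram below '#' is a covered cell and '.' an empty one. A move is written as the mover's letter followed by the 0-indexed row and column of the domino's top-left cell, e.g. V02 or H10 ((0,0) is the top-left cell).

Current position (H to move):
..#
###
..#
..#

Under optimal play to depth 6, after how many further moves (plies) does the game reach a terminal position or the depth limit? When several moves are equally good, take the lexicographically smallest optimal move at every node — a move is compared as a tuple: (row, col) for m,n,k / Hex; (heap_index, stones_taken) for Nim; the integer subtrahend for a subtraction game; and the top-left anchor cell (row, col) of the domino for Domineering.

PV length from [..#/###/..#/..#]: 1 ply

p1 H@[..#/###/..#/..#]: H00[###/###/..#/..#]-1 H20[..#/###/###/..#]+1* H30[..#/###/..#/###]+1
p2 V@[..#/###/###/..#] terminal -1; root [..#/###/..#/..#] d6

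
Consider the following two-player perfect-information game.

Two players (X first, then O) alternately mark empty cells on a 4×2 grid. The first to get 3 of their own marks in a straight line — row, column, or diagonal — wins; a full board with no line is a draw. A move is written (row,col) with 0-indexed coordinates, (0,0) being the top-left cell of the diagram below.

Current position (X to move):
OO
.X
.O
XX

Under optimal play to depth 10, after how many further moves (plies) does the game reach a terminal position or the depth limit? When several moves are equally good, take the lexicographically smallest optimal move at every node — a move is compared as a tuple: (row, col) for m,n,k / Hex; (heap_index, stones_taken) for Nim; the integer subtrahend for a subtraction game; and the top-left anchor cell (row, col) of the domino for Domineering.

PV length from [OO/.X/.O/XX]: 2 plies

p1 X@[OO/.X/.O/XX]: (1,0)[OO/XX/.O/XX]+0* (2,0)[OO/.X/XO/XX]+0
p2 O@[OO/XX/.O/XX]: (2,0)[OO/XX/OO/XX]+0*
p3 X@[OO/XX/OO/XX] terminal +0; root [OO/.X/.O/XX] d10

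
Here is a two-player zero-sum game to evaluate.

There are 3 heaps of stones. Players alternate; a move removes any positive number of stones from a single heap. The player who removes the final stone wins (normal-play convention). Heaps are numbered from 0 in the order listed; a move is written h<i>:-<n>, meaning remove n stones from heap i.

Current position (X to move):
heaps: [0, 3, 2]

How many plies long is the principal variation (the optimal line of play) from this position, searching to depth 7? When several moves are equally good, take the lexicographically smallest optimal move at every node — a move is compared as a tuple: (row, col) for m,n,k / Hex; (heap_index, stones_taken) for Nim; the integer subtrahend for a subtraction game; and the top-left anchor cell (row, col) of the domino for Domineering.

ply 1, X at (0,3,2) | h1:-1=+1→(0,2,2)*; h1:-2=-1→(0,1,2); h1:-3=-1→(0,0,2); h2:-1=-1→(0,3,1); h2:-2=-1→(0,3,0)
ply 2, O at (0,2,2) | h1:-1=-1→(0,1,2)*; h1:-2=-1→(0,0,2); h2:-1=-1→(0,2,1); h2:-2=-1→(0,2,0)
ply 3, X at (0,1,2) | h1:-1=-1→(0,0,2); h2:-1=+1→(0,1,1)*; h2:-2=-1→(0,1,0)
ply 4, O at (0,1,1) | h1:-1=-1→(0,0,1)*; h2:-1=-1→(0,1,0)
ply 5, X at (0,0,1) | h2:-1=+1→(0,0,0)*
ply 6: (0,0,0) is terminal -1 (O); from (0,3,2) depth 7

PV length from [(0,3,2)]: 5 plies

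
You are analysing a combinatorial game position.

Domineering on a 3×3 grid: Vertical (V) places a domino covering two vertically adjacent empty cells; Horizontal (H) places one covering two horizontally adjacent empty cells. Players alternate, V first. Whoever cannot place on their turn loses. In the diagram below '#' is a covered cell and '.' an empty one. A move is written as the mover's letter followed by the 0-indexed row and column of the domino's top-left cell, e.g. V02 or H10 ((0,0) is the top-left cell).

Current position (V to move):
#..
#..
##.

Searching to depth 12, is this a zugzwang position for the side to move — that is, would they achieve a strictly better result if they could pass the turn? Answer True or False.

[#../#../##.] V move#1: V01:+1/##./##./##.*, V02:+1/#.#/#.#/##., V12:-1/#../#.#/###
[##./##./##.] end (terminal -1, H#2); searched #../#../##. to 12
suppose V passes — search the same position with H to move:
pass> [#../#../##.] H move#1: H01:-1/###/#../##., H11:+1/#../###/##.*
pass> [#../###/##.] end (terminal -1, V#2); searched #../#../##. to 12
for V: play +1, pass -1

zugzwang(#../#../##., V) = False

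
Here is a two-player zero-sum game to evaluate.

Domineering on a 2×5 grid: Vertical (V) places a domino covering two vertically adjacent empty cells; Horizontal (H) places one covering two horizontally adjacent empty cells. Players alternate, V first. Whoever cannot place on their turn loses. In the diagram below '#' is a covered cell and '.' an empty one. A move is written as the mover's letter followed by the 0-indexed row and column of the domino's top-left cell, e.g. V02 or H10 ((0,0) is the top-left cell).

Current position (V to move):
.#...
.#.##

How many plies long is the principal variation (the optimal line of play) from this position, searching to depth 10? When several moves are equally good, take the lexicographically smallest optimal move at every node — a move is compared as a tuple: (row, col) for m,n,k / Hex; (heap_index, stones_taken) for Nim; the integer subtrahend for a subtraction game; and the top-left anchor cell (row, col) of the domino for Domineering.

PV length from [.#.../.#.##]: 3 plies

ply 1, V at .#.../.#.## | V00=-1→##.../##.##; V02=+1→.##../.####*
ply 2, H at .##../.#### | H03=-1→.####/.####*
ply 3, V at .####/.#### | V00=+1→#####/#####*
ply 4: #####/##### is terminal -1 (H); from .#.../.#.## depth 10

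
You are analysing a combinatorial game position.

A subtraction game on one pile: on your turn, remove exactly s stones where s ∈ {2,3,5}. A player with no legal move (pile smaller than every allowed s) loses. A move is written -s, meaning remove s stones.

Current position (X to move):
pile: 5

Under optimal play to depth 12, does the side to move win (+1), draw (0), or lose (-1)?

[5] X move#1: -2:-1/3, -3:-1/2, -5:+1/0*
[0] end (terminal -1, O#2); searched 5 to 12

value(5, X) = +1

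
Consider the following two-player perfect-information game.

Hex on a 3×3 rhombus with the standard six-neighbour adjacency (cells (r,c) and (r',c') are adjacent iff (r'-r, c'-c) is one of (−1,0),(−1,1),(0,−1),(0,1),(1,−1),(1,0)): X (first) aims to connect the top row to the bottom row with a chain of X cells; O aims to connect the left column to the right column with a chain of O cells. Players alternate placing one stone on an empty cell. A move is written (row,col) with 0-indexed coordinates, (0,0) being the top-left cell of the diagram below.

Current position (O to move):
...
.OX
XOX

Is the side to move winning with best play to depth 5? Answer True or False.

O winning at [.../.OX/XOX]: False

[.../.OX/XOX] O move#1: (0,0):-1/O../.OX/XOX*, (0,1):-1/.O./.OX/XOX, (0,2):-1/..O/.OX/XOX, (1,0):-1/.../OOX/XOX
[O../.OX/XOX] X move#2: (0,1):+1/OX./.OX/XOX*, (0,2):+1/O.X/.OX/XOX, (1,0):+1/O../XOX/XOX
[OX./.OX/XOX] O move#3: (0,2):-1/OXO/.OX/XOX*, (1,0):-1/OX./OOX/XOX
[OXO/.OX/XOX] X move#4: (1,0):+1/OXO/XOX/XOX*
[OXO/XOX/XOX] end (terminal -1, O#5); searched .../.OX/XOX to 5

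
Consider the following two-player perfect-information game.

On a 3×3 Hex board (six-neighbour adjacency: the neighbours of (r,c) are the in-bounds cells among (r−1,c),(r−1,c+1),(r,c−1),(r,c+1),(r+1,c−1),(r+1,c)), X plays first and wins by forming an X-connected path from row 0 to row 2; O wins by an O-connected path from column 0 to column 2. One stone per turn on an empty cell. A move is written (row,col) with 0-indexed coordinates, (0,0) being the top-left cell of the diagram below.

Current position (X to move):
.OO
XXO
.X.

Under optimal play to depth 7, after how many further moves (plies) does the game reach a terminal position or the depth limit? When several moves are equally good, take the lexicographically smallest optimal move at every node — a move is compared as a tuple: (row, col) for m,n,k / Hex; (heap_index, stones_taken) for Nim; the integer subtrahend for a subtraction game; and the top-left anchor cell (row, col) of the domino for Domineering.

[.OO/XXO/.X.] X move#1: (0,0):+1/XOO/XXO/.X.*, (2,0):-1/.OO/XXO/XX., (2,2):-1/.OO/XXO/.XX
[XOO/XXO/.X.] end (terminal -1, O#2); searched .OO/XXO/.X. to 7

PV length from [.OO/XXO/.X.]: 1 ply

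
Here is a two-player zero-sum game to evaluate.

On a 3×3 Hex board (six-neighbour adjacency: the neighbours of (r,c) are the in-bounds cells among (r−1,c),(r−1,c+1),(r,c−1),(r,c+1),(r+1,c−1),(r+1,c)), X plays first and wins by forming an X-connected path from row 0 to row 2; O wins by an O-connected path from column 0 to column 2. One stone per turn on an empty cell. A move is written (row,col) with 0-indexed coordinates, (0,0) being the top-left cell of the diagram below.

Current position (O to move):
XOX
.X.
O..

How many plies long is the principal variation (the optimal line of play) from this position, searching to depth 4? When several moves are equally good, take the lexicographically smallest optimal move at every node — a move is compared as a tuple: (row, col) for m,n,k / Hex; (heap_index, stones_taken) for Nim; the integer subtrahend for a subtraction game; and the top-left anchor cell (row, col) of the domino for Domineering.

[XOX/.X./O..] O move#1: (1,0):-1/XOX/OX./O.., (1,2):-1/XOX/.XO/O.., (2,1):+1/XOX/.X./OO.*, (2,2):-1/XOX/.X./O.O
[XOX/.X./OO.] X move#2: (1,0):-1/XOX/XX./OO.*, (1,2):-1/XOX/.XX/OO., (2,2):-1/XOX/.X./OOX
[XOX/XX./OO.] O move#3: (1,2):+1/XOX/XXO/OO.*, (2,2):+1/XOX/XX./OOO
[XOX/XXO/OO.] end (terminal -1, X#4); searched XOX/.X./O.. to 4

PV length from [XOX/.X./O..]: 3 plies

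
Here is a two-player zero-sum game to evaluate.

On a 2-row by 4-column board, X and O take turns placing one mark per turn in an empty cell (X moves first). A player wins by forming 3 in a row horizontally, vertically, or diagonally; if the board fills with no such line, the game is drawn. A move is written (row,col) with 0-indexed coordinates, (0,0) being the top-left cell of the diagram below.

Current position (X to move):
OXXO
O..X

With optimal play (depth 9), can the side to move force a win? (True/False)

p1 X@[OXXO/O..X]: (1,1)[OXXO/OX.X]+0* (1,2)[OXXO/O.XX]+0
p2 O@[OXXO/OX.X]: (1,2)[OXXO/OXOX]+0*
p3 X@[OXXO/OXOX] terminal +0; root [OXXO/O..X] d9

X winning at [OXXO/O..X]: False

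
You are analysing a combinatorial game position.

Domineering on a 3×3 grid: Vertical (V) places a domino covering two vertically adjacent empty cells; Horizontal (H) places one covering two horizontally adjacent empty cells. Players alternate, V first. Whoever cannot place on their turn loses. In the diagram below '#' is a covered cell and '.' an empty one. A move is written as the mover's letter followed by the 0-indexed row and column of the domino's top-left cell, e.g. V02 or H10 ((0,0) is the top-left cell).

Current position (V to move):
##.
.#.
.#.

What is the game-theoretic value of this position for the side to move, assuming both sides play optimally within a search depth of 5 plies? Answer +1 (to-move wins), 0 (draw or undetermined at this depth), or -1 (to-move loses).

value(##./.#./.#., V) = +1

ply 1, V at ##./.#./.#. | V02=+1→###/.##/.#.*; V10=+1→##./##./##.; V12=+1→##./.##/.##
ply 2: ###/.##/.#. is terminal -1 (H); from ##./.#./.#. depth 5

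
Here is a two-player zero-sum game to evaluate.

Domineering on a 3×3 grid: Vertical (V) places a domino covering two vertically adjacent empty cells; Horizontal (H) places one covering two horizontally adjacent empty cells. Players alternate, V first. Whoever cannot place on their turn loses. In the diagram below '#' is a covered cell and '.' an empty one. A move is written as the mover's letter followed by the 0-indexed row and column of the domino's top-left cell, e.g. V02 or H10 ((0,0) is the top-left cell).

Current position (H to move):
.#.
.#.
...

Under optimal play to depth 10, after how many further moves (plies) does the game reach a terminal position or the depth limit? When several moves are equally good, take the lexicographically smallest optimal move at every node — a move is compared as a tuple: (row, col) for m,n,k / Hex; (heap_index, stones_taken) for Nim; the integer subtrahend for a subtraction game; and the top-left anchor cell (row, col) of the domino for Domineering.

PV length from [.#./.#./...]: 2 plies

ply 1, H at .#./.#./... | H20=-1→.#./.#./##.*; H21=-1→.#./.#./.##
ply 2, V at .#./.#./##. | V00=+1→##./##./##.*; V02=+1→.##/.##/##.; V12=+1→.#./.##/###
ply 3: ##./##./##. is terminal -1 (H); from .#./.#./... depth 10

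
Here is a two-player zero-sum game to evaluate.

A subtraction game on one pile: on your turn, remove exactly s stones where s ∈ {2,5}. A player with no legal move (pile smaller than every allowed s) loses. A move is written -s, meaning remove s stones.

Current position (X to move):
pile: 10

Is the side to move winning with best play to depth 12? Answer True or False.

[10] X move#1: -2:+1/8*, -5:-1/5
[8] O move#2: -2:-1/6*, -5:-1/3
[6] X move#3: -2:+1/4*, -5:+1/1
[4] O move#4: -2:-1/2*
[2] X move#5: -2:+1/0*
[0] end (terminal -1, O#6); searched 10 to 12

X winning at [10]: True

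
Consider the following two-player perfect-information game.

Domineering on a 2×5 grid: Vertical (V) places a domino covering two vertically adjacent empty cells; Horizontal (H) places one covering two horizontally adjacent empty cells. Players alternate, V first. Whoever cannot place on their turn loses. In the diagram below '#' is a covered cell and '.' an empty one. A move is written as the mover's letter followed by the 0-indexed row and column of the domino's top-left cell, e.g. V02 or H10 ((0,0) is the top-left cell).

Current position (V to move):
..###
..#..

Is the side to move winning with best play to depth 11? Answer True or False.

V winning at [..###/..#..]: True

p1 V@[..###/..#..]: V00[#.###/#.#..]+1* V01[.####/.##..]+1
p2 H@[#.###/#.#..]: H13[#.###/#.###]-1*
p3 V@[#.###/#.###]: V01[#####/#####]+1*
p4 H@[#####/#####] terminal -1; root [..###/..#..] d11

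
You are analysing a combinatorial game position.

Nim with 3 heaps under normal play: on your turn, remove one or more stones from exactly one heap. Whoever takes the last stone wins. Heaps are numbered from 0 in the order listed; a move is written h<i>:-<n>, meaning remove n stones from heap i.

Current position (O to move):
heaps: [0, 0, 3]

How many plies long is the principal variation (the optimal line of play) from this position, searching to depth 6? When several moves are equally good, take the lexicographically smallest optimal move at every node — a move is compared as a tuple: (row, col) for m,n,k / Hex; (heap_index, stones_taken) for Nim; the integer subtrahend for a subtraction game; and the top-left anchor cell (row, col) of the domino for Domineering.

PV length from [(0,0,3)]: 1 ply

ply 1, O at (0,0,3) | h2:-1=-1→(0,0,2); h2:-2=-1→(0,0,1); h2:-3=+1→(0,0,0)*
ply 2: (0,0,0) is terminal -1 (X); from (0,0,3) depth 6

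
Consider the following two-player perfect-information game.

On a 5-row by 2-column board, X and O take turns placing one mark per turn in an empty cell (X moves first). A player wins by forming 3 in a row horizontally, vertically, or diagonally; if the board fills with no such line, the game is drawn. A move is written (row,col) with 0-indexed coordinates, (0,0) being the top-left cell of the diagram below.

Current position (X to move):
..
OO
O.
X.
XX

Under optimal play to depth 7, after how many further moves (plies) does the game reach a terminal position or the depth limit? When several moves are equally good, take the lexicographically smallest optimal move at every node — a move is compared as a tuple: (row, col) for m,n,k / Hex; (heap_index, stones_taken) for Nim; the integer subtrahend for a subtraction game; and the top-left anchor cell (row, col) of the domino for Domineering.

p1 X@[../OO/O./X./XX]: (0,0)[X./OO/O./X./XX]-1* (0,1)[.X/OO/O./X./XX]-1 (2,1)[../OO/OX/X./XX]-1 (3,1)[../OO/O./XX/XX]-1
p2 O@[X./OO/O./X./XX]: (0,1)[XO/OO/O./X./XX]+0 (2,1)[X./OO/OO/X./XX]+1* (3,1)[X./OO/O./XO/XX]+0
p3 X@[X./OO/OO/X./XX]: (0,1)[XX/OO/OO/X./XX]-1* (3,1)[X./OO/OO/XX/XX]-1
p4 O@[XX/OO/OO/X./XX]: (3,1)[XX/OO/OO/XO/XX]+1*
p5 X@[XX/OO/OO/XO/XX] terminal -1; root [../OO/O./X./XX] d7

PV length from [../OO/O./X./XX]: 4 plies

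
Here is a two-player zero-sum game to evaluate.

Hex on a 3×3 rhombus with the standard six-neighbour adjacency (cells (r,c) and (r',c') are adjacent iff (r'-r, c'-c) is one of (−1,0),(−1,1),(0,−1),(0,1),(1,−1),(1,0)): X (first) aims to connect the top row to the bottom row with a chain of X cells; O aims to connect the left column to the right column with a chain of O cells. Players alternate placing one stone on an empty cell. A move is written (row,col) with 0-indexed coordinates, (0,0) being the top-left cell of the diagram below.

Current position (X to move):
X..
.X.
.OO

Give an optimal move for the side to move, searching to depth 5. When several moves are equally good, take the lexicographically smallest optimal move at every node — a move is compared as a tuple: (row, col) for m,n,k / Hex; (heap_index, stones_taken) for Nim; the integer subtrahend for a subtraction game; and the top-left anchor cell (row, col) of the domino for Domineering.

ply 1, X at X../.X./.OO | (0,1)=-1→XX./.X./.OO; (0,2)=-1→X.X/.X./.OO; (1,0)=-1→X../XX./.OO; (1,2)=-1→X../.XX/.OO; (2,0)=+1→X../.X./XOO*
ply 2, O at X../.X./XOO | (0,1)=-1→XO./.X./XOO*; (0,2)=-1→X.O/.X./XOO; (1,0)=-1→X../OX./XOO; (1,2)=-1→X../.XO/XOO
ply 3, X at XO./.X./XOO | (0,2)=+1→XOX/.X./XOO*; (1,0)=+1→XO./XX./XOO; (1,2)=+1→XO./.XX/XOO
ply 4: XOX/.X./XOO is terminal -1 (O); from X../.X./.OO depth 5

X's best at [X../.X./.OO]: (2,0)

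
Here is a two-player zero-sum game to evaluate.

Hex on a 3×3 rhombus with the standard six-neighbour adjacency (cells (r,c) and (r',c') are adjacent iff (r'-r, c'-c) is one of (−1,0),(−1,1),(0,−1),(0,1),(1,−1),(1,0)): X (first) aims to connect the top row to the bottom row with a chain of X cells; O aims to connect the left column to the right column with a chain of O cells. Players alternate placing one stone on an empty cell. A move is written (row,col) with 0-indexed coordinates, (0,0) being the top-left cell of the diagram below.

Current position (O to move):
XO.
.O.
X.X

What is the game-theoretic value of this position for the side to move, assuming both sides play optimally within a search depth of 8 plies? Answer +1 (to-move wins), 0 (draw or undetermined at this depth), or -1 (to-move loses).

value(XO./.O./X.X, O) = +1

p1 O@[XO./.O./X.X]: (0,2)[XOO/.O./X.X]-1 (1,0)[XO./OO./X.X]+1* (1,2)[XO./.OO/X.X]-1 (2,1)[XO./.O./XOX]-1
p2 X@[XO./OO./X.X]: (0,2)[XOX/OO./X.X]-1* (1,2)[XO./OOX/X.X]-1 (2,1)[XO./OO./XXX]-1
p3 O@[XOX/OO./X.X]: (1,2)[XOX/OOO/X.X]+1* (2,1)[XOX/OO./XOX]-1
p4 X@[XOX/OOO/X.X] terminal -1; root [XO./.O./X.X] d8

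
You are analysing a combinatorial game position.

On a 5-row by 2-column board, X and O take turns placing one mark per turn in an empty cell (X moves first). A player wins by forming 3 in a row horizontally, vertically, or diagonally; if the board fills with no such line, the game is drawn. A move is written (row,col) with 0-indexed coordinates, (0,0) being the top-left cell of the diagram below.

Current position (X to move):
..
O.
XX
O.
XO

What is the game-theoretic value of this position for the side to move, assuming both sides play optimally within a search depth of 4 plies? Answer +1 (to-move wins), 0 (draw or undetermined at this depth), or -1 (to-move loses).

value(../O./XX/O./XO, X) = +1

p1 X@[../O./XX/O./XO]: (0,0)[X./O./XX/O./XO]+0 (0,1)[.X/O./XX/O./XO]+0 (1,1)[../OX/XX/O./XO]+1* (3,1)[../O./XX/OX/XO]+0
p2 O@[../OX/XX/O./XO]: (0,0)[O./OX/XX/O./XO]-1* (0,1)[.O/OX/XX/O./XO]-1 (3,1)[../OX/XX/OO/XO]-1
p3 X@[O./OX/XX/O./XO]: (0,1)[OX/OX/XX/O./XO]+1* (3,1)[O./OX/XX/OX/XO]+1
p4 O@[OX/OX/XX/O./XO] terminal -1; root [../O./XX/O./XO] d4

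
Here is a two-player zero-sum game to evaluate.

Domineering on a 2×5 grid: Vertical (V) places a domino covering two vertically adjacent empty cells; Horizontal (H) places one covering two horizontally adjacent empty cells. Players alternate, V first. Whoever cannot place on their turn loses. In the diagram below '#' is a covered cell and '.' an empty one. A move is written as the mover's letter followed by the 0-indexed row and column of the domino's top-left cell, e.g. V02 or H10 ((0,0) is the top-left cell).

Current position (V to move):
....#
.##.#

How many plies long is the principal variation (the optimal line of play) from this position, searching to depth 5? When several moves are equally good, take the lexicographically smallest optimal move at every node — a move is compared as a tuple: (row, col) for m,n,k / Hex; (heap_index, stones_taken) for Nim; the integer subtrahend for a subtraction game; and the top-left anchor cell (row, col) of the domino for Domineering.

p1 V@[....#/.##.#]: V00[#...#/###.#]-1* V03[...##/.####]-1
p2 H@[#...#/###.#]: H01[###.#/###.#]-1 H02[#.###/###.#]+1*
p3 V@[#.###/###.#] terminal -1; root [....#/.##.#] d5

PV length from [....#/.##.#]: 2 plies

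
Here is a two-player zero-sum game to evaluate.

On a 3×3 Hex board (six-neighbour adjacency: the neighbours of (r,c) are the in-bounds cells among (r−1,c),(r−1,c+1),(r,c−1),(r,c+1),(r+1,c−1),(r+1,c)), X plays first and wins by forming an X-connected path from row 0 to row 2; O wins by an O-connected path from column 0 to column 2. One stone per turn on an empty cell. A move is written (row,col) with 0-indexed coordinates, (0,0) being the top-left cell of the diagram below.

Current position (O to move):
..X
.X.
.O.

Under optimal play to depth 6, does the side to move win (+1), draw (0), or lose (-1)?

[..X/.X./.O.] O move#1: (0,0):-1/O.X/.X./.O., (0,1):-1/.OX/.X./.O., (1,0):-1/..X/OX./.O., (1,2):-1/..X/.XO/.O., (2,0):+1/..X/.X./OO.*, (2,2):-1/..X/.X./.OO
[..X/.X./OO.] X move#2: (0,0):-1/X.X/.X./OO.*, (0,1):-1/.XX/.X./OO., (1,0):-1/..X/XX./OO., (1,2):-1/..X/.XX/OO., (2,2):-1/..X/.X./OOX
[X.X/.X./OO.] O move#3: (0,1):+1/XOX/.X./OO.*, (1,0):+1/X.X/OX./OO., (1,2):+1/X.X/.XO/OO., (2,2):+1/X.X/.X./OOO
[XOX/.X./OO.] X move#4: (1,0):-1/XOX/XX./OO.*, (1,2):-1/XOX/.XX/OO., (2,2):-1/XOX/.X./OOX
[XOX/XX./OO.] O move#5: (1,2):+1/XOX/XXO/OO.*, (2,2):+1/XOX/XX./OOO
[XOX/XXO/OO.] end (terminal -1, X#6); searched ..X/.X./.O. to 6

value(..X/.X./.O., O) = +1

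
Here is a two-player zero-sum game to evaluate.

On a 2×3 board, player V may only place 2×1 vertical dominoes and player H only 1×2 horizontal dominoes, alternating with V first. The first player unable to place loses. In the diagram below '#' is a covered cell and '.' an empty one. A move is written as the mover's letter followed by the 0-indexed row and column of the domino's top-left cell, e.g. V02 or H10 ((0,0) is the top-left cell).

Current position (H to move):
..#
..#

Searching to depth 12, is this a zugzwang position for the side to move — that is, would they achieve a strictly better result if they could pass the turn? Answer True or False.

[..#/..#] H move#1: H00:+1/###/..#*, H10:+1/..#/###
[###/..#] end (terminal -1, V#2); searched ..#/..# to 12
pass branch (V moves first from the same position):
  | [..#/..#] V move#1: V00:+1/#.#/#.#*, V01:+1/.##/.##
  | [#.#/#.#] end (terminal -1, H#2); searched ..#/..# to 12
H moving scores +1; H passing scores -1

zugzwang(..#/..#, H) = False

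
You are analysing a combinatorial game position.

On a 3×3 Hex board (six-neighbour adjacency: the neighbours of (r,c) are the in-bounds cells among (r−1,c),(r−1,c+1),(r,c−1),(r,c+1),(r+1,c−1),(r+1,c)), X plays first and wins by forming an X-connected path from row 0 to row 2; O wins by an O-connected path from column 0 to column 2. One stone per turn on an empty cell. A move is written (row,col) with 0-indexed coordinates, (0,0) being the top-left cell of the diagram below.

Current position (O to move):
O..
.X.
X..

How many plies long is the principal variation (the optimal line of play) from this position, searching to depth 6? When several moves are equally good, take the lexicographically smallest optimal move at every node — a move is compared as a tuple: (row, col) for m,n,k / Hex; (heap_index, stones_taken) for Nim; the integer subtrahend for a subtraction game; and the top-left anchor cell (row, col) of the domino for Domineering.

p1 O@[O../.X./X..]: (0,1)[OO./.X./X..]-1* (0,2)[O.O/.X./X..]-1 (1,0)[O../OX./X..]-1 (1,2)[O../.XO/X..]-1 (2,1)[O../.X./XO.]-1 (2,2)[O../.X./X.O]-1
p2 X@[OO./.X./X..]: (0,2)[OOX/.X./X..]+1* (1,0)[OO./XX./X..]-1 (1,2)[OO./.XX/X..]-1 (2,1)[OO./.X./XX.]-1 (2,2)[OO./.X./X.X]-1
p3 O@[OOX/.X./X..] terminal -1; root [O../.X./X..] d6

PV length from [O../.X./X..]: 2 plies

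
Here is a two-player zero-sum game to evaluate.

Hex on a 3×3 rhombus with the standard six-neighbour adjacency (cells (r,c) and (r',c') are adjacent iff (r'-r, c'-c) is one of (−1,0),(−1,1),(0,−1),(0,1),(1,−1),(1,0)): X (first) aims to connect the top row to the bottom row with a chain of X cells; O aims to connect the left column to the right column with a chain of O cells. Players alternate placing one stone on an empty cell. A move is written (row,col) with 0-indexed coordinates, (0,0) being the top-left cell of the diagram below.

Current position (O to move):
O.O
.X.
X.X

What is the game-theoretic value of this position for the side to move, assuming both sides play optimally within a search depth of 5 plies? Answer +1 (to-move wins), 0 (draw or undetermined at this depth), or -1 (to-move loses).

[O.O/.X./X.X] O move#1: (0,1):+1/OOO/.X./X.X*, (1,0):-1/O.O/OX./X.X, (1,2):-1/O.O/.XO/X.X, (2,1):-1/O.O/.X./XOX
[OOO/.X./X.X] end (terminal -1, X#2); searched O.O/.X./X.X to 5

value(O.O/.X./X.X, O) = +1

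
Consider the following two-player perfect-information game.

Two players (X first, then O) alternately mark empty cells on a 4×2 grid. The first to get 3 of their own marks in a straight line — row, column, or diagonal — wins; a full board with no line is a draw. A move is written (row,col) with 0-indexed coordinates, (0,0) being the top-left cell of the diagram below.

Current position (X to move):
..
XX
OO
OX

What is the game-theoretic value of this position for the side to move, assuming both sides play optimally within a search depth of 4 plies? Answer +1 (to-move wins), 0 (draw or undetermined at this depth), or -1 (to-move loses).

value(../XX/OO/OX, X) = 0

p1 X@[../XX/OO/OX]: (0,0)[X./XX/OO/OX]+0* (0,1)[.X/XX/OO/OX]+0
p2 O@[X./XX/OO/OX]: (0,1)[XO/XX/OO/OX]+0*
p3 X@[XO/XX/OO/OX] terminal +0; root [../XX/OO/OX] d4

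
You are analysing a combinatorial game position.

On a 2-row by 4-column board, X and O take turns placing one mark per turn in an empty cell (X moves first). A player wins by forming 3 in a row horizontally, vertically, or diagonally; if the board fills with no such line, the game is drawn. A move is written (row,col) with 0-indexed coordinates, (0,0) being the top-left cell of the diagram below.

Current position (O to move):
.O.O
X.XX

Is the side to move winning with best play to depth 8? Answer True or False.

O winning at [.O.O/X.XX]: True

ply 1, O at .O.O/X.XX | (0,0)=-1→OO.O/X.XX; (0,2)=+1→.OOO/X.XX*; (1,1)=+0→.O.O/XOXX
ply 2: .OOO/X.XX is terminal -1 (X); from .O.O/X.XX depth 8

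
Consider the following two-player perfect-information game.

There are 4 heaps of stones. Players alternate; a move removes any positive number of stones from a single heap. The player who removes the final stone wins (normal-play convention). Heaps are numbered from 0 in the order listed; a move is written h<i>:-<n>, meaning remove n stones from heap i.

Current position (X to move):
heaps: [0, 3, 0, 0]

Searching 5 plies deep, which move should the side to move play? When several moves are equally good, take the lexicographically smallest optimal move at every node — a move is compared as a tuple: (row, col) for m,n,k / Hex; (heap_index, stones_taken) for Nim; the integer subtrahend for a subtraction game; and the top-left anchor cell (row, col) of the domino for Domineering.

X's best at [(0,3,0,0)]: h1:-3

p1 X@[(0,3,0,0)]: h1:-1[(0,2,0,0)]-1 h1:-2[(0,1,0,0)]-1 h1:-3[(0,0,0,0)]+1*
p2 O@[(0,0,0,0)] terminal -1; root [(0,3,0,0)] d5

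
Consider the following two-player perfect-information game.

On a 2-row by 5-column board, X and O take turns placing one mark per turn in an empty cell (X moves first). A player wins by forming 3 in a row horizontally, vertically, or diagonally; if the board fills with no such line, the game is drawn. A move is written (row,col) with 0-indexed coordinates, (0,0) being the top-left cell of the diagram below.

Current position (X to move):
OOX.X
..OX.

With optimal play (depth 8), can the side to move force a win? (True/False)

[OOX.X/..OX.] X move#1: (0,3):+1/OOXXX/..OX.*, (1,0):+0/OOX.X/X.OX., (1,1):+0/OOX.X/.XOX., (1,4):+0/OOX.X/..OXX
[OOXXX/..OX.] end (terminal -1, O#2); searched OOX.X/..OX. to 8

X winning at [OOX.X/..OX.]: True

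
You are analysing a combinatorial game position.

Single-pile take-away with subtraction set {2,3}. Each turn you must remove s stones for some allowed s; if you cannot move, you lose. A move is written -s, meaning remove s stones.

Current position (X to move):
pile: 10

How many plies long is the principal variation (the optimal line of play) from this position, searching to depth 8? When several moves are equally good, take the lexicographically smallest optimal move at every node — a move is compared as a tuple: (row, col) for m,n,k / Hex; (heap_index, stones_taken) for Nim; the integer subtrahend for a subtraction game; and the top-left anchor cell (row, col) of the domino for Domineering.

ply 1, X at 10 | -2=-1→8*; -3=-1→7
ply 2, O at 8 | -2=+1→6*; -3=+1→5
ply 3, X at 6 | -2=-1→4*; -3=-1→3
ply 4, O at 4 | -2=-1→2; -3=+1→1*
ply 5: 1 is terminal -1 (X); from 10 depth 8

PV length from [10]: 4 plies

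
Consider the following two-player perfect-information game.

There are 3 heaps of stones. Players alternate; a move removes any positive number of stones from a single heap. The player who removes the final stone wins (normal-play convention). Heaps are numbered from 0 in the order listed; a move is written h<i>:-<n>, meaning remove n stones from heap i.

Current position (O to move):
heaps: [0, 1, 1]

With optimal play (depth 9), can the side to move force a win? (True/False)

O winning at [(0,1,1)]: False

[(0,1,1)] O move#1: h1:-1:-1/(0,0,1)*, h2:-1:-1/(0,1,0)
[(0,0,1)] X move#2: h2:-1:+1/(0,0,0)*
[(0,0,0)] end (terminal -1, O#3); searched (0,1,1) to 9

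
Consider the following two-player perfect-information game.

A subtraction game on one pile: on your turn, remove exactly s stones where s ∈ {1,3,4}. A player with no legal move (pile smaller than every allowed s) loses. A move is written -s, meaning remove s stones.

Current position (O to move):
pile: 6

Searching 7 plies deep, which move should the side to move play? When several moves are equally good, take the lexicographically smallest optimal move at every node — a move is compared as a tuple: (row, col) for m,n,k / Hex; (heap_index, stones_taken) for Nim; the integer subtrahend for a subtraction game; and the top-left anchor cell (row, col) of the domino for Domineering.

O's best at [6]: -4

[6] O move#1: -1:-1/5, -3:-1/3, -4:+1/2*
[2] X move#2: -1:-1/1*
[1] O move#3: -1:+1/0*
[0] end (terminal -1, X#4); searched 6 to 7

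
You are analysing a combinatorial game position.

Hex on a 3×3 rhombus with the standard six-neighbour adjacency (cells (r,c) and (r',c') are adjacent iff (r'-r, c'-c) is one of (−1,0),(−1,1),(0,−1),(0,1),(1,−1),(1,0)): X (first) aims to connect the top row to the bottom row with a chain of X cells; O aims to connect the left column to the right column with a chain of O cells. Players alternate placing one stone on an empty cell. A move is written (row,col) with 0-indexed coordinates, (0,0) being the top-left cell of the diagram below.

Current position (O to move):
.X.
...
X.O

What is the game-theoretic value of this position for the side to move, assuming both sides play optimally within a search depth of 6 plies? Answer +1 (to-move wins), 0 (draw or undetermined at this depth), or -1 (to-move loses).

ply 1, O at .X./.../X.O | (0,0)=-1→OX./.../X.O*; (0,2)=-1→.XO/.../X.O; (1,0)=-1→.X./O../X.O; (1,1)=-1→.X./.O./X.O; (1,2)=-1→.X./..O/X.O; (2,1)=-1→.X./.../XOO
ply 2, X at OX./.../X.O | (0,2)=+1→OXX/.../X.O*; (1,0)=+1→OX./X../X.O; (1,1)=+1→OX./.X./X.O; (1,2)=+1→OX./..X/X.O; (2,1)=+1→OX./.../XXO
ply 3, O at OXX/.../X.O | (1,0)=-1→OXX/O../X.O*; (1,1)=-1→OXX/.O./X.O; (1,2)=-1→OXX/..O/X.O; (2,1)=-1→OXX/.../XOO
ply 4, X at OXX/O../X.O | (1,1)=+1→OXX/OX./X.O*; (1,2)=+1→OXX/O.X/X.O; (2,1)=+1→OXX/O../XXO
ply 5: OXX/OX./X.O is terminal -1 (O); from .X./.../X.O depth 6

value(.X./.../X.O, O) = -1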